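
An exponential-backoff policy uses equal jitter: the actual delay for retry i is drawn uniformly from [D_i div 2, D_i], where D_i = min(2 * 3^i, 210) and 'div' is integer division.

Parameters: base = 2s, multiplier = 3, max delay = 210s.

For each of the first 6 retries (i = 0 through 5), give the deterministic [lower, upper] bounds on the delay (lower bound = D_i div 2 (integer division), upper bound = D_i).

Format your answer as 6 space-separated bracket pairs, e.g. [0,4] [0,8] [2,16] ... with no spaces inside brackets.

Computing bounds per retry:
  i=0: D_i=min(2*3^0,210)=2, bounds=[1,2]
  i=1: D_i=min(2*3^1,210)=6, bounds=[3,6]
  i=2: D_i=min(2*3^2,210)=18, bounds=[9,18]
  i=3: D_i=min(2*3^3,210)=54, bounds=[27,54]
  i=4: D_i=min(2*3^4,210)=162, bounds=[81,162]
  i=5: D_i=min(2*3^5,210)=210, bounds=[105,210]

Answer: [1,2] [3,6] [9,18] [27,54] [81,162] [105,210]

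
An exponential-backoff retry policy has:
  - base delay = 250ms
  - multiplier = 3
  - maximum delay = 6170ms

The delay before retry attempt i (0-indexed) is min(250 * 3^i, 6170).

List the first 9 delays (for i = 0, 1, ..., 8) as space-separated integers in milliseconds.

Answer: 250 750 2250 6170 6170 6170 6170 6170 6170

Derivation:
Computing each delay:
  i=0: min(250*3^0, 6170) = 250
  i=1: min(250*3^1, 6170) = 750
  i=2: min(250*3^2, 6170) = 2250
  i=3: min(250*3^3, 6170) = 6170
  i=4: min(250*3^4, 6170) = 6170
  i=5: min(250*3^5, 6170) = 6170
  i=6: min(250*3^6, 6170) = 6170
  i=7: min(250*3^7, 6170) = 6170
  i=8: min(250*3^8, 6170) = 6170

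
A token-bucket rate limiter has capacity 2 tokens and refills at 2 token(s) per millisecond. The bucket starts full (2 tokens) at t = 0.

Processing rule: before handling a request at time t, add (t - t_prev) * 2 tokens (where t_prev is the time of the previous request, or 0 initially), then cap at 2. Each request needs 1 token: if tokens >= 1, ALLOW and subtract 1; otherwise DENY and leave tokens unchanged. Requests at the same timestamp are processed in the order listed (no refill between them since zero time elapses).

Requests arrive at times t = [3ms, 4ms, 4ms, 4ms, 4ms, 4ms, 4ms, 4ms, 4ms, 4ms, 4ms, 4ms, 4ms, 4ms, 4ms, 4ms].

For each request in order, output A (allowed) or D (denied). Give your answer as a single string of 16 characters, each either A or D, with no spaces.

Answer: AAADDDDDDDDDDDDD

Derivation:
Simulating step by step:
  req#1 t=3ms: ALLOW
  req#2 t=4ms: ALLOW
  req#3 t=4ms: ALLOW
  req#4 t=4ms: DENY
  req#5 t=4ms: DENY
  req#6 t=4ms: DENY
  req#7 t=4ms: DENY
  req#8 t=4ms: DENY
  req#9 t=4ms: DENY
  req#10 t=4ms: DENY
  req#11 t=4ms: DENY
  req#12 t=4ms: DENY
  req#13 t=4ms: DENY
  req#14 t=4ms: DENY
  req#15 t=4ms: DENY
  req#16 t=4ms: DENY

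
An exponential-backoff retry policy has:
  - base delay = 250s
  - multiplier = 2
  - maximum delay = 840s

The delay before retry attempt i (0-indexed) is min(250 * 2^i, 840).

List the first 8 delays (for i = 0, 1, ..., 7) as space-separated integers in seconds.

Computing each delay:
  i=0: min(250*2^0, 840) = 250
  i=1: min(250*2^1, 840) = 500
  i=2: min(250*2^2, 840) = 840
  i=3: min(250*2^3, 840) = 840
  i=4: min(250*2^4, 840) = 840
  i=5: min(250*2^5, 840) = 840
  i=6: min(250*2^6, 840) = 840
  i=7: min(250*2^7, 840) = 840

Answer: 250 500 840 840 840 840 840 840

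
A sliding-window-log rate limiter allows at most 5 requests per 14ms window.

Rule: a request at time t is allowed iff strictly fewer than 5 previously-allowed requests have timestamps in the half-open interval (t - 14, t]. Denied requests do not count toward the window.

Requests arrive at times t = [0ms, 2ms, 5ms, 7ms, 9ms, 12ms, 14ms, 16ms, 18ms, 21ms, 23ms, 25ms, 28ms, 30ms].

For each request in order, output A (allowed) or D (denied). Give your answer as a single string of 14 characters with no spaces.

Answer: AAAAADAADAAAAA

Derivation:
Tracking allowed requests in the window:
  req#1 t=0ms: ALLOW
  req#2 t=2ms: ALLOW
  req#3 t=5ms: ALLOW
  req#4 t=7ms: ALLOW
  req#5 t=9ms: ALLOW
  req#6 t=12ms: DENY
  req#7 t=14ms: ALLOW
  req#8 t=16ms: ALLOW
  req#9 t=18ms: DENY
  req#10 t=21ms: ALLOW
  req#11 t=23ms: ALLOW
  req#12 t=25ms: ALLOW
  req#13 t=28ms: ALLOW
  req#14 t=30ms: ALLOW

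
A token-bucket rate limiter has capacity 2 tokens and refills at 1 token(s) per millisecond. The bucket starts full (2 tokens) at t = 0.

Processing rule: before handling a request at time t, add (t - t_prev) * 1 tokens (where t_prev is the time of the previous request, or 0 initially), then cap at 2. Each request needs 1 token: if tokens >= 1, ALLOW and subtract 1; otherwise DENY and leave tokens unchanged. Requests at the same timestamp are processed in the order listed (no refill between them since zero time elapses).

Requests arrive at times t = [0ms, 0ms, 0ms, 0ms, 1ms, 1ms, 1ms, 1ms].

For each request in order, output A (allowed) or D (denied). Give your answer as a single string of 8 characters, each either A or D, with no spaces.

Answer: AADDADDD

Derivation:
Simulating step by step:
  req#1 t=0ms: ALLOW
  req#2 t=0ms: ALLOW
  req#3 t=0ms: DENY
  req#4 t=0ms: DENY
  req#5 t=1ms: ALLOW
  req#6 t=1ms: DENY
  req#7 t=1ms: DENY
  req#8 t=1ms: DENY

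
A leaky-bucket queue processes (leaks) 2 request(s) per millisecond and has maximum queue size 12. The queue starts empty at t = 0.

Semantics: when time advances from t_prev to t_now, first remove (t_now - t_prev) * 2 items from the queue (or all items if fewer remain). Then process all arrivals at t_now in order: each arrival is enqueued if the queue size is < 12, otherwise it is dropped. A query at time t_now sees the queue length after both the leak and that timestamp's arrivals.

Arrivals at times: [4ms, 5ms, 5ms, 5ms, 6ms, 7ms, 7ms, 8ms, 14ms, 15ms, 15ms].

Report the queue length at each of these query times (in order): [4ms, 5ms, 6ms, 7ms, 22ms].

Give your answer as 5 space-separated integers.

Queue lengths at query times:
  query t=4ms: backlog = 1
  query t=5ms: backlog = 3
  query t=6ms: backlog = 2
  query t=7ms: backlog = 2
  query t=22ms: backlog = 0

Answer: 1 3 2 2 0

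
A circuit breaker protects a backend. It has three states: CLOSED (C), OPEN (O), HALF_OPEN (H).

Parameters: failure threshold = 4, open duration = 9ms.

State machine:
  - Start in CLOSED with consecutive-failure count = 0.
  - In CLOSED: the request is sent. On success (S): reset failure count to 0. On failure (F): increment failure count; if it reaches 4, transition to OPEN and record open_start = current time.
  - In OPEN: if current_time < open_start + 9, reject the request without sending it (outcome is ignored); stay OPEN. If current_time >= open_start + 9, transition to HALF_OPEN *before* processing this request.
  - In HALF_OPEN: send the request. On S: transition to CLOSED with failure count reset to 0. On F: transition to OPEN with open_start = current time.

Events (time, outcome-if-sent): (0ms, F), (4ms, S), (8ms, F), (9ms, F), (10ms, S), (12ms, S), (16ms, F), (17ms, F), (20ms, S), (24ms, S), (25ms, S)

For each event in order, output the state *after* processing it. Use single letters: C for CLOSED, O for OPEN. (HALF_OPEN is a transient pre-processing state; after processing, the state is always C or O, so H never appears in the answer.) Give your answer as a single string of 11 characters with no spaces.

State after each event:
  event#1 t=0ms outcome=F: state=CLOSED
  event#2 t=4ms outcome=S: state=CLOSED
  event#3 t=8ms outcome=F: state=CLOSED
  event#4 t=9ms outcome=F: state=CLOSED
  event#5 t=10ms outcome=S: state=CLOSED
  event#6 t=12ms outcome=S: state=CLOSED
  event#7 t=16ms outcome=F: state=CLOSED
  event#8 t=17ms outcome=F: state=CLOSED
  event#9 t=20ms outcome=S: state=CLOSED
  event#10 t=24ms outcome=S: state=CLOSED
  event#11 t=25ms outcome=S: state=CLOSED

Answer: CCCCCCCCCCC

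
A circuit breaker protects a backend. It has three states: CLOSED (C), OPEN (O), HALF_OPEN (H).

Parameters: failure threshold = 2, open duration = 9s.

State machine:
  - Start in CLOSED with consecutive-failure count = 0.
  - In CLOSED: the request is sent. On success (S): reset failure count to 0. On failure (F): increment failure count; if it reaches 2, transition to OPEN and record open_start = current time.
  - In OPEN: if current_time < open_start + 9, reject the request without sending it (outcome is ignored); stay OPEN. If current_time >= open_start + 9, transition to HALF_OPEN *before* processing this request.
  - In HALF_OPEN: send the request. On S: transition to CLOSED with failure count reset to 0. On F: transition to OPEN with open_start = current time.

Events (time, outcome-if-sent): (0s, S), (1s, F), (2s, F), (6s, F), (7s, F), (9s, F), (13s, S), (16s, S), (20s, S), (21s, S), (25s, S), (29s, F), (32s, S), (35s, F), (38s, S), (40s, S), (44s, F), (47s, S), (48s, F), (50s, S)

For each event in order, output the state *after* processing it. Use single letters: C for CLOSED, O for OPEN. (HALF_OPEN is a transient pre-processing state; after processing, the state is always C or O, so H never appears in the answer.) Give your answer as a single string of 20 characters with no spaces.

State after each event:
  event#1 t=0s outcome=S: state=CLOSED
  event#2 t=1s outcome=F: state=CLOSED
  event#3 t=2s outcome=F: state=OPEN
  event#4 t=6s outcome=F: state=OPEN
  event#5 t=7s outcome=F: state=OPEN
  event#6 t=9s outcome=F: state=OPEN
  event#7 t=13s outcome=S: state=CLOSED
  event#8 t=16s outcome=S: state=CLOSED
  event#9 t=20s outcome=S: state=CLOSED
  event#10 t=21s outcome=S: state=CLOSED
  event#11 t=25s outcome=S: state=CLOSED
  event#12 t=29s outcome=F: state=CLOSED
  event#13 t=32s outcome=S: state=CLOSED
  event#14 t=35s outcome=F: state=CLOSED
  event#15 t=38s outcome=S: state=CLOSED
  event#16 t=40s outcome=S: state=CLOSED
  event#17 t=44s outcome=F: state=CLOSED
  event#18 t=47s outcome=S: state=CLOSED
  event#19 t=48s outcome=F: state=CLOSED
  event#20 t=50s outcome=S: state=CLOSED

Answer: CCOOOOCCCCCCCCCCCCCC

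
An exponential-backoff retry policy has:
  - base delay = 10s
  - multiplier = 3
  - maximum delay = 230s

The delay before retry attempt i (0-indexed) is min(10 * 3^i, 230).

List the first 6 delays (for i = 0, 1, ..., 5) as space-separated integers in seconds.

Answer: 10 30 90 230 230 230

Derivation:
Computing each delay:
  i=0: min(10*3^0, 230) = 10
  i=1: min(10*3^1, 230) = 30
  i=2: min(10*3^2, 230) = 90
  i=3: min(10*3^3, 230) = 230
  i=4: min(10*3^4, 230) = 230
  i=5: min(10*3^5, 230) = 230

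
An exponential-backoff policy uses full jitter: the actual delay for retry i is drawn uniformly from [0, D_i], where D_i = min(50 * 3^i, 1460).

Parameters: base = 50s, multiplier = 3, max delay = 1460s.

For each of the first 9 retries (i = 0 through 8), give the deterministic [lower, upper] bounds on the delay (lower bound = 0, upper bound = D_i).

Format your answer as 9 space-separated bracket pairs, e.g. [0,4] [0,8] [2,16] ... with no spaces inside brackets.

Answer: [0,50] [0,150] [0,450] [0,1350] [0,1460] [0,1460] [0,1460] [0,1460] [0,1460]

Derivation:
Computing bounds per retry:
  i=0: D_i=min(50*3^0,1460)=50, bounds=[0,50]
  i=1: D_i=min(50*3^1,1460)=150, bounds=[0,150]
  i=2: D_i=min(50*3^2,1460)=450, bounds=[0,450]
  i=3: D_i=min(50*3^3,1460)=1350, bounds=[0,1350]
  i=4: D_i=min(50*3^4,1460)=1460, bounds=[0,1460]
  i=5: D_i=min(50*3^5,1460)=1460, bounds=[0,1460]
  i=6: D_i=min(50*3^6,1460)=1460, bounds=[0,1460]
  i=7: D_i=min(50*3^7,1460)=1460, bounds=[0,1460]
  i=8: D_i=min(50*3^8,1460)=1460, bounds=[0,1460]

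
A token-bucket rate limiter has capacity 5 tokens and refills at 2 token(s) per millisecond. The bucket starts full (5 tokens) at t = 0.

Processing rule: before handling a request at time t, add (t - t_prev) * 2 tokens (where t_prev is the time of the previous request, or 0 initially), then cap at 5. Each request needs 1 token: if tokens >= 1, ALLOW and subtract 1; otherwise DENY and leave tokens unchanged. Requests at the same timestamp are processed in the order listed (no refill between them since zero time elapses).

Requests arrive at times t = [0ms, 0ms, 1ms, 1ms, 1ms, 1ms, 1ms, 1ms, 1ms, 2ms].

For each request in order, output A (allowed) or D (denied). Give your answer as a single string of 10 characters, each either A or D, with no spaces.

Answer: AAAAAAADDA

Derivation:
Simulating step by step:
  req#1 t=0ms: ALLOW
  req#2 t=0ms: ALLOW
  req#3 t=1ms: ALLOW
  req#4 t=1ms: ALLOW
  req#5 t=1ms: ALLOW
  req#6 t=1ms: ALLOW
  req#7 t=1ms: ALLOW
  req#8 t=1ms: DENY
  req#9 t=1ms: DENY
  req#10 t=2ms: ALLOW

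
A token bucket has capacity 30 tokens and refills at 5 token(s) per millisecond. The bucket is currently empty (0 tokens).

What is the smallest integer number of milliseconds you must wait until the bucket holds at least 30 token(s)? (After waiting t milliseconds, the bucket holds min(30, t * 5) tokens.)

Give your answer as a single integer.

Need t * 5 >= 30, so t >= 30/5.
Smallest integer t = ceil(30/5) = 6.

Answer: 6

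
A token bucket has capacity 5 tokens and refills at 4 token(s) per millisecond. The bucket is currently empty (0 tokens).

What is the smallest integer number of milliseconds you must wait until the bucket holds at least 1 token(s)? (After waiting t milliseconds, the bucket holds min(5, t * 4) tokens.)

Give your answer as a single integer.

Need t * 4 >= 1, so t >= 1/4.
Smallest integer t = ceil(1/4) = 1.

Answer: 1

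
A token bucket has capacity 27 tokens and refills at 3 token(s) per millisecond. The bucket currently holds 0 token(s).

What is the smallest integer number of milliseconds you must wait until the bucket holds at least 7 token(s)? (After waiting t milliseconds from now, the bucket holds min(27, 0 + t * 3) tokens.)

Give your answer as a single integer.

Answer: 3

Derivation:
Need 0 + t * 3 >= 7, so t >= 7/3.
Smallest integer t = ceil(7/3) = 3.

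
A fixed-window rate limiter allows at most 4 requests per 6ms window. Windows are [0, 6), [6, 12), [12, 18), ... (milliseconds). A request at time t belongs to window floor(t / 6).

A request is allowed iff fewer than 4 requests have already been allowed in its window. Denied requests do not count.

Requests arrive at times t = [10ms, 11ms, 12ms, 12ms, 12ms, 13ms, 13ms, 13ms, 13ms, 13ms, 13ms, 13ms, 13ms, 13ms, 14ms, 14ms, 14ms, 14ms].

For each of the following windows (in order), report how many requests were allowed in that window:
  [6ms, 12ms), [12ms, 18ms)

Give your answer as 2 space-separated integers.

Processing requests:
  req#1 t=10ms (window 1): ALLOW
  req#2 t=11ms (window 1): ALLOW
  req#3 t=12ms (window 2): ALLOW
  req#4 t=12ms (window 2): ALLOW
  req#5 t=12ms (window 2): ALLOW
  req#6 t=13ms (window 2): ALLOW
  req#7 t=13ms (window 2): DENY
  req#8 t=13ms (window 2): DENY
  req#9 t=13ms (window 2): DENY
  req#10 t=13ms (window 2): DENY
  req#11 t=13ms (window 2): DENY
  req#12 t=13ms (window 2): DENY
  req#13 t=13ms (window 2): DENY
  req#14 t=13ms (window 2): DENY
  req#15 t=14ms (window 2): DENY
  req#16 t=14ms (window 2): DENY
  req#17 t=14ms (window 2): DENY
  req#18 t=14ms (window 2): DENY

Allowed counts by window: 2 4

Answer: 2 4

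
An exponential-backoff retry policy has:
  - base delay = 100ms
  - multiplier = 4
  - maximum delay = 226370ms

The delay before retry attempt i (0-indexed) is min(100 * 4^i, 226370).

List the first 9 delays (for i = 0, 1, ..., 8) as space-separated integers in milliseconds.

Computing each delay:
  i=0: min(100*4^0, 226370) = 100
  i=1: min(100*4^1, 226370) = 400
  i=2: min(100*4^2, 226370) = 1600
  i=3: min(100*4^3, 226370) = 6400
  i=4: min(100*4^4, 226370) = 25600
  i=5: min(100*4^5, 226370) = 102400
  i=6: min(100*4^6, 226370) = 226370
  i=7: min(100*4^7, 226370) = 226370
  i=8: min(100*4^8, 226370) = 226370

Answer: 100 400 1600 6400 25600 102400 226370 226370 226370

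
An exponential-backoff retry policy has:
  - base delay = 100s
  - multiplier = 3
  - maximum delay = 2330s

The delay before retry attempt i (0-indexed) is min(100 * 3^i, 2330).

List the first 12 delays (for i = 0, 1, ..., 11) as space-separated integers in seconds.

Computing each delay:
  i=0: min(100*3^0, 2330) = 100
  i=1: min(100*3^1, 2330) = 300
  i=2: min(100*3^2, 2330) = 900
  i=3: min(100*3^3, 2330) = 2330
  i=4: min(100*3^4, 2330) = 2330
  i=5: min(100*3^5, 2330) = 2330
  i=6: min(100*3^6, 2330) = 2330
  i=7: min(100*3^7, 2330) = 2330
  i=8: min(100*3^8, 2330) = 2330
  i=9: min(100*3^9, 2330) = 2330
  i=10: min(100*3^10, 2330) = 2330
  i=11: min(100*3^11, 2330) = 2330

Answer: 100 300 900 2330 2330 2330 2330 2330 2330 2330 2330 2330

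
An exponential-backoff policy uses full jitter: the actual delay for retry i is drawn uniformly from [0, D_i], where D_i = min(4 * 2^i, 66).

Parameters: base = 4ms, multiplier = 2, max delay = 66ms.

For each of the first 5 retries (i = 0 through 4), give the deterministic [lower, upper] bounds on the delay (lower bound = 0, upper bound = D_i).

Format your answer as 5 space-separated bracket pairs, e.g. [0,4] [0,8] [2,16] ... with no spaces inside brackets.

Answer: [0,4] [0,8] [0,16] [0,32] [0,64]

Derivation:
Computing bounds per retry:
  i=0: D_i=min(4*2^0,66)=4, bounds=[0,4]
  i=1: D_i=min(4*2^1,66)=8, bounds=[0,8]
  i=2: D_i=min(4*2^2,66)=16, bounds=[0,16]
  i=3: D_i=min(4*2^3,66)=32, bounds=[0,32]
  i=4: D_i=min(4*2^4,66)=64, bounds=[0,64]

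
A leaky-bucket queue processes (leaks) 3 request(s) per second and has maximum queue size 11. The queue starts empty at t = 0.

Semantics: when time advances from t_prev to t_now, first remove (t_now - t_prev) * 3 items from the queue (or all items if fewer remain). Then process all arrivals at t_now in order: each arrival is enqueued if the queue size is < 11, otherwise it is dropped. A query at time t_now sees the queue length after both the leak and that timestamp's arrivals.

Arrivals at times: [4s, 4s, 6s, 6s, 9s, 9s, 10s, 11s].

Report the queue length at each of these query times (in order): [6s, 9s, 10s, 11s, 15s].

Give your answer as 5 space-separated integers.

Queue lengths at query times:
  query t=6s: backlog = 2
  query t=9s: backlog = 2
  query t=10s: backlog = 1
  query t=11s: backlog = 1
  query t=15s: backlog = 0

Answer: 2 2 1 1 0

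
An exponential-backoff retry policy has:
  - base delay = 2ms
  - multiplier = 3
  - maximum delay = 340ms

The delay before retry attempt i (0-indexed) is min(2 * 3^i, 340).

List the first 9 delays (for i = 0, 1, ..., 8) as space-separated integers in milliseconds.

Computing each delay:
  i=0: min(2*3^0, 340) = 2
  i=1: min(2*3^1, 340) = 6
  i=2: min(2*3^2, 340) = 18
  i=3: min(2*3^3, 340) = 54
  i=4: min(2*3^4, 340) = 162
  i=5: min(2*3^5, 340) = 340
  i=6: min(2*3^6, 340) = 340
  i=7: min(2*3^7, 340) = 340
  i=8: min(2*3^8, 340) = 340

Answer: 2 6 18 54 162 340 340 340 340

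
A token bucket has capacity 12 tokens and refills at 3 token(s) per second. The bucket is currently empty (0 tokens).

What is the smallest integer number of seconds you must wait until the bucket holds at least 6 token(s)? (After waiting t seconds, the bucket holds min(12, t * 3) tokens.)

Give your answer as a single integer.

Answer: 2

Derivation:
Need t * 3 >= 6, so t >= 6/3.
Smallest integer t = ceil(6/3) = 2.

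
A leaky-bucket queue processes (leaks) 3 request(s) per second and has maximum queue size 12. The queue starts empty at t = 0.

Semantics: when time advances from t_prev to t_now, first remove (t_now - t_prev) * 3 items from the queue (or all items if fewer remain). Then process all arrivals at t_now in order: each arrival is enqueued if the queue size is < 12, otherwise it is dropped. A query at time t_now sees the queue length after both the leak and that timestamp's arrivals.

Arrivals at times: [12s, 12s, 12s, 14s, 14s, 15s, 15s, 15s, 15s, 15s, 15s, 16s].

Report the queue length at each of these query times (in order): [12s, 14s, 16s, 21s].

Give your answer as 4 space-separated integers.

Queue lengths at query times:
  query t=12s: backlog = 3
  query t=14s: backlog = 2
  query t=16s: backlog = 4
  query t=21s: backlog = 0

Answer: 3 2 4 0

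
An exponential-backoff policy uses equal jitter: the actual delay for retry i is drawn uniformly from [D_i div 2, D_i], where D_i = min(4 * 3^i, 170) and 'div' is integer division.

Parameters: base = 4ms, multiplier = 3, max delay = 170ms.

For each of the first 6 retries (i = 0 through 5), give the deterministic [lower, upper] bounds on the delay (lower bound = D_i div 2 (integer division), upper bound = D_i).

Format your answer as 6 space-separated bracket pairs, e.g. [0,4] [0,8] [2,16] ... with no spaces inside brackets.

Answer: [2,4] [6,12] [18,36] [54,108] [85,170] [85,170]

Derivation:
Computing bounds per retry:
  i=0: D_i=min(4*3^0,170)=4, bounds=[2,4]
  i=1: D_i=min(4*3^1,170)=12, bounds=[6,12]
  i=2: D_i=min(4*3^2,170)=36, bounds=[18,36]
  i=3: D_i=min(4*3^3,170)=108, bounds=[54,108]
  i=4: D_i=min(4*3^4,170)=170, bounds=[85,170]
  i=5: D_i=min(4*3^5,170)=170, bounds=[85,170]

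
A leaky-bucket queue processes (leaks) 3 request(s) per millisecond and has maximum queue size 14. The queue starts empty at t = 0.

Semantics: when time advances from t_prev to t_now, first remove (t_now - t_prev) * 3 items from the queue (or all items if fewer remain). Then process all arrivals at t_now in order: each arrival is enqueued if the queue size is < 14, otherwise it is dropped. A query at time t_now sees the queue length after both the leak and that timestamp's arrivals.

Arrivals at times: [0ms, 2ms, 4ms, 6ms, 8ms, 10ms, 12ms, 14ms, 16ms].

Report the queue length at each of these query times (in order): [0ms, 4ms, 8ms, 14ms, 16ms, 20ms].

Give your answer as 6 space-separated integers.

Answer: 1 1 1 1 1 0

Derivation:
Queue lengths at query times:
  query t=0ms: backlog = 1
  query t=4ms: backlog = 1
  query t=8ms: backlog = 1
  query t=14ms: backlog = 1
  query t=16ms: backlog = 1
  query t=20ms: backlog = 0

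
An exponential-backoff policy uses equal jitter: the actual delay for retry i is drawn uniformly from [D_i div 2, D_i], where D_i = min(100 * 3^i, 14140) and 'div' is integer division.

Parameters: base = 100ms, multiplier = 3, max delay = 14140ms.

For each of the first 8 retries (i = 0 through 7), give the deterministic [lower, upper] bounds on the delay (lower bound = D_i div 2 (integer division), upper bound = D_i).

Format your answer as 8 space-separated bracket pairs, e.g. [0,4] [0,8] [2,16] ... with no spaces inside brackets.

Answer: [50,100] [150,300] [450,900] [1350,2700] [4050,8100] [7070,14140] [7070,14140] [7070,14140]

Derivation:
Computing bounds per retry:
  i=0: D_i=min(100*3^0,14140)=100, bounds=[50,100]
  i=1: D_i=min(100*3^1,14140)=300, bounds=[150,300]
  i=2: D_i=min(100*3^2,14140)=900, bounds=[450,900]
  i=3: D_i=min(100*3^3,14140)=2700, bounds=[1350,2700]
  i=4: D_i=min(100*3^4,14140)=8100, bounds=[4050,8100]
  i=5: D_i=min(100*3^5,14140)=14140, bounds=[7070,14140]
  i=6: D_i=min(100*3^6,14140)=14140, bounds=[7070,14140]
  i=7: D_i=min(100*3^7,14140)=14140, bounds=[7070,14140]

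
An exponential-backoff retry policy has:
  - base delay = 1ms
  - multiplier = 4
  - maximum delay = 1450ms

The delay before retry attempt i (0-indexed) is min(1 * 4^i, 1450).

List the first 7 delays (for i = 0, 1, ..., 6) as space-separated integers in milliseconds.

Computing each delay:
  i=0: min(1*4^0, 1450) = 1
  i=1: min(1*4^1, 1450) = 4
  i=2: min(1*4^2, 1450) = 16
  i=3: min(1*4^3, 1450) = 64
  i=4: min(1*4^4, 1450) = 256
  i=5: min(1*4^5, 1450) = 1024
  i=6: min(1*4^6, 1450) = 1450

Answer: 1 4 16 64 256 1024 1450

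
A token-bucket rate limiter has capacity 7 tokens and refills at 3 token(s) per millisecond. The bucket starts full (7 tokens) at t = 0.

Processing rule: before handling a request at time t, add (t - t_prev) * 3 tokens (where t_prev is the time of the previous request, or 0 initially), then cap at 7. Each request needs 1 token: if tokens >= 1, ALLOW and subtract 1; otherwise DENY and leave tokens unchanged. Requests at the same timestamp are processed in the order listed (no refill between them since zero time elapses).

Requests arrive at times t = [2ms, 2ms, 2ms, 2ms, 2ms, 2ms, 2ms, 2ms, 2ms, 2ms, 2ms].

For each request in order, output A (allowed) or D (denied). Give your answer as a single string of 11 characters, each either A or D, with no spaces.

Simulating step by step:
  req#1 t=2ms: ALLOW
  req#2 t=2ms: ALLOW
  req#3 t=2ms: ALLOW
  req#4 t=2ms: ALLOW
  req#5 t=2ms: ALLOW
  req#6 t=2ms: ALLOW
  req#7 t=2ms: ALLOW
  req#8 t=2ms: DENY
  req#9 t=2ms: DENY
  req#10 t=2ms: DENY
  req#11 t=2ms: DENY

Answer: AAAAAAADDDD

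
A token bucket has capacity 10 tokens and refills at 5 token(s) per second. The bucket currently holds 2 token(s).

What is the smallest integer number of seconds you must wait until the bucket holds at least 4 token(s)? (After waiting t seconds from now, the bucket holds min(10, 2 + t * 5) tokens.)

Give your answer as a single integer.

Answer: 1

Derivation:
Need 2 + t * 5 >= 4, so t >= 2/5.
Smallest integer t = ceil(2/5) = 1.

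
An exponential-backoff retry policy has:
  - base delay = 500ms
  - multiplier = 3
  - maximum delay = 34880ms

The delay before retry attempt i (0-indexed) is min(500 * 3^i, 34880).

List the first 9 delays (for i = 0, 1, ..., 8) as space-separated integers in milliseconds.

Answer: 500 1500 4500 13500 34880 34880 34880 34880 34880

Derivation:
Computing each delay:
  i=0: min(500*3^0, 34880) = 500
  i=1: min(500*3^1, 34880) = 1500
  i=2: min(500*3^2, 34880) = 4500
  i=3: min(500*3^3, 34880) = 13500
  i=4: min(500*3^4, 34880) = 34880
  i=5: min(500*3^5, 34880) = 34880
  i=6: min(500*3^6, 34880) = 34880
  i=7: min(500*3^7, 34880) = 34880
  i=8: min(500*3^8, 34880) = 34880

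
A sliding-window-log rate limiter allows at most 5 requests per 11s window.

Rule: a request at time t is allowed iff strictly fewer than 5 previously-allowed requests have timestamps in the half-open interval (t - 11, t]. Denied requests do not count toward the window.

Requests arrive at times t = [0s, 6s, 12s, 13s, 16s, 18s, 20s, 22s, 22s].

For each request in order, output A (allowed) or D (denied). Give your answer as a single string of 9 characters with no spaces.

Tracking allowed requests in the window:
  req#1 t=0s: ALLOW
  req#2 t=6s: ALLOW
  req#3 t=12s: ALLOW
  req#4 t=13s: ALLOW
  req#5 t=16s: ALLOW
  req#6 t=18s: ALLOW
  req#7 t=20s: ALLOW
  req#8 t=22s: DENY
  req#9 t=22s: DENY

Answer: AAAAAAADD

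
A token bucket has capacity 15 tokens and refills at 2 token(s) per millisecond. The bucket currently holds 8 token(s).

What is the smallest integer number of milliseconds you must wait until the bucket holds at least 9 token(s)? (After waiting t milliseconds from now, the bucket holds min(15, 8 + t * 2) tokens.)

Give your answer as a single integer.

Answer: 1

Derivation:
Need 8 + t * 2 >= 9, so t >= 1/2.
Smallest integer t = ceil(1/2) = 1.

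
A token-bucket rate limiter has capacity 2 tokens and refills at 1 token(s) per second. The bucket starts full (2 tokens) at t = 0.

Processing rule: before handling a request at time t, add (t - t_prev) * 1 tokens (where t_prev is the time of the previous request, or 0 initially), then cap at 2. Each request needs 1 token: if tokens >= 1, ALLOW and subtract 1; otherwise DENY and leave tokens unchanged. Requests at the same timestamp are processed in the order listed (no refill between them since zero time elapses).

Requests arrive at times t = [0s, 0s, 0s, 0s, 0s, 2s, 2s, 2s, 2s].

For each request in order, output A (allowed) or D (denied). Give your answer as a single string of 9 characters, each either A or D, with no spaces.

Answer: AADDDAADD

Derivation:
Simulating step by step:
  req#1 t=0s: ALLOW
  req#2 t=0s: ALLOW
  req#3 t=0s: DENY
  req#4 t=0s: DENY
  req#5 t=0s: DENY
  req#6 t=2s: ALLOW
  req#7 t=2s: ALLOW
  req#8 t=2s: DENY
  req#9 t=2s: DENY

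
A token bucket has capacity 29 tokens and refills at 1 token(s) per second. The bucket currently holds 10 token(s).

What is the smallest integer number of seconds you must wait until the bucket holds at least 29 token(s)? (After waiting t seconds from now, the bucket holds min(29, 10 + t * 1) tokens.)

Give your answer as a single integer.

Need 10 + t * 1 >= 29, so t >= 19/1.
Smallest integer t = ceil(19/1) = 19.

Answer: 19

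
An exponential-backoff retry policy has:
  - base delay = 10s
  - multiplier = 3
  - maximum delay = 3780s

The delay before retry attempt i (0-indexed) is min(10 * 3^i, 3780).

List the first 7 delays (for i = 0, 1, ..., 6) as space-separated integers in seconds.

Computing each delay:
  i=0: min(10*3^0, 3780) = 10
  i=1: min(10*3^1, 3780) = 30
  i=2: min(10*3^2, 3780) = 90
  i=3: min(10*3^3, 3780) = 270
  i=4: min(10*3^4, 3780) = 810
  i=5: min(10*3^5, 3780) = 2430
  i=6: min(10*3^6, 3780) = 3780

Answer: 10 30 90 270 810 2430 3780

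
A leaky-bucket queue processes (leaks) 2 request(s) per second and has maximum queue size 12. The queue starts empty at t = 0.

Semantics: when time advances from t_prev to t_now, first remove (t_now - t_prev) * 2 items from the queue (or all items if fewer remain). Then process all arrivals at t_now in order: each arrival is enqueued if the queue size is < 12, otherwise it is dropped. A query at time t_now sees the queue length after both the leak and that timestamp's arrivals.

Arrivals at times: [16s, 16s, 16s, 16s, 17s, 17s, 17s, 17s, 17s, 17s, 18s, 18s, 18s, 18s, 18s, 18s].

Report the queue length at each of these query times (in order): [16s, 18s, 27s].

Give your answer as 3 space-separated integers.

Answer: 4 12 0

Derivation:
Queue lengths at query times:
  query t=16s: backlog = 4
  query t=18s: backlog = 12
  query t=27s: backlog = 0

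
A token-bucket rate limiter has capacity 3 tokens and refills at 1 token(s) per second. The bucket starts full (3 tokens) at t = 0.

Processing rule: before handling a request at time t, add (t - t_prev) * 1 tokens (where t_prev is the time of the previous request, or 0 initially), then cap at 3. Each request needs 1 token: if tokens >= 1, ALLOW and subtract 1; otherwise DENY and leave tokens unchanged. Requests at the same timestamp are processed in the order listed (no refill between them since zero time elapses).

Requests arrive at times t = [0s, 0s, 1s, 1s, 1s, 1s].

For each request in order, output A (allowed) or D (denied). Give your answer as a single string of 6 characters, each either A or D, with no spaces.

Simulating step by step:
  req#1 t=0s: ALLOW
  req#2 t=0s: ALLOW
  req#3 t=1s: ALLOW
  req#4 t=1s: ALLOW
  req#5 t=1s: DENY
  req#6 t=1s: DENY

Answer: AAAADD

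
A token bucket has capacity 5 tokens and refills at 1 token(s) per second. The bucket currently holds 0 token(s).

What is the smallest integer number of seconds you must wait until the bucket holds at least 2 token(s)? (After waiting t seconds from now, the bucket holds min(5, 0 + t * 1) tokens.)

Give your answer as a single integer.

Need 0 + t * 1 >= 2, so t >= 2/1.
Smallest integer t = ceil(2/1) = 2.

Answer: 2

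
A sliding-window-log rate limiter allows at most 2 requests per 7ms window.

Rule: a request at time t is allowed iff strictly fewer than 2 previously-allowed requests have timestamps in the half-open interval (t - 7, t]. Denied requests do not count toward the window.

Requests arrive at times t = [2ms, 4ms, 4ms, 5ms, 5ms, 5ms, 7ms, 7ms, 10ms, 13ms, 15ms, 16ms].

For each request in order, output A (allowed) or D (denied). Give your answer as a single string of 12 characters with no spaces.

Tracking allowed requests in the window:
  req#1 t=2ms: ALLOW
  req#2 t=4ms: ALLOW
  req#3 t=4ms: DENY
  req#4 t=5ms: DENY
  req#5 t=5ms: DENY
  req#6 t=5ms: DENY
  req#7 t=7ms: DENY
  req#8 t=7ms: DENY
  req#9 t=10ms: ALLOW
  req#10 t=13ms: ALLOW
  req#11 t=15ms: DENY
  req#12 t=16ms: DENY

Answer: AADDDDDDAADD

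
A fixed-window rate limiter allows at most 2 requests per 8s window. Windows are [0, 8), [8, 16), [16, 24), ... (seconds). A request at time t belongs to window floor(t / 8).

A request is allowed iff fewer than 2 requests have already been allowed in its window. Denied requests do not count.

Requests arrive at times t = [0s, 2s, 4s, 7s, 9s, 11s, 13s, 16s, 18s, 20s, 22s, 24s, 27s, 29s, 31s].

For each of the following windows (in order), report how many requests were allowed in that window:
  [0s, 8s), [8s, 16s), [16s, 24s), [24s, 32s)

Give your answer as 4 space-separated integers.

Answer: 2 2 2 2

Derivation:
Processing requests:
  req#1 t=0s (window 0): ALLOW
  req#2 t=2s (window 0): ALLOW
  req#3 t=4s (window 0): DENY
  req#4 t=7s (window 0): DENY
  req#5 t=9s (window 1): ALLOW
  req#6 t=11s (window 1): ALLOW
  req#7 t=13s (window 1): DENY
  req#8 t=16s (window 2): ALLOW
  req#9 t=18s (window 2): ALLOW
  req#10 t=20s (window 2): DENY
  req#11 t=22s (window 2): DENY
  req#12 t=24s (window 3): ALLOW
  req#13 t=27s (window 3): ALLOW
  req#14 t=29s (window 3): DENY
  req#15 t=31s (window 3): DENY

Allowed counts by window: 2 2 2 2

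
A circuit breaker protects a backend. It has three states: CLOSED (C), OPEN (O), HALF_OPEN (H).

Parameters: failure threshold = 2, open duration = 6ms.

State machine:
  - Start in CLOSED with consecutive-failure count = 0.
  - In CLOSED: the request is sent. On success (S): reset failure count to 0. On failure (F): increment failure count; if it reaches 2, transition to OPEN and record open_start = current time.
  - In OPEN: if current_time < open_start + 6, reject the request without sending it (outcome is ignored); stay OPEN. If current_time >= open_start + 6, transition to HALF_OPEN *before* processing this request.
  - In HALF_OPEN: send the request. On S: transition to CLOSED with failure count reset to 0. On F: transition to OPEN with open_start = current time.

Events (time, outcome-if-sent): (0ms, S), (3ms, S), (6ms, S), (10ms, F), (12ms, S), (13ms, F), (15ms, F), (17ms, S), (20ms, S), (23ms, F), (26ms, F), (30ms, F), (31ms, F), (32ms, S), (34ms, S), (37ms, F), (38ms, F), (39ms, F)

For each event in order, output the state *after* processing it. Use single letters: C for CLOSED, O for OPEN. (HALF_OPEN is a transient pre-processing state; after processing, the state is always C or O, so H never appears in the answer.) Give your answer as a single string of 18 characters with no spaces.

State after each event:
  event#1 t=0ms outcome=S: state=CLOSED
  event#2 t=3ms outcome=S: state=CLOSED
  event#3 t=6ms outcome=S: state=CLOSED
  event#4 t=10ms outcome=F: state=CLOSED
  event#5 t=12ms outcome=S: state=CLOSED
  event#6 t=13ms outcome=F: state=CLOSED
  event#7 t=15ms outcome=F: state=OPEN
  event#8 t=17ms outcome=S: state=OPEN
  event#9 t=20ms outcome=S: state=OPEN
  event#10 t=23ms outcome=F: state=OPEN
  event#11 t=26ms outcome=F: state=OPEN
  event#12 t=30ms outcome=F: state=OPEN
  event#13 t=31ms outcome=F: state=OPEN
  event#14 t=32ms outcome=S: state=OPEN
  event#15 t=34ms outcome=S: state=OPEN
  event#16 t=37ms outcome=F: state=OPEN
  event#17 t=38ms outcome=F: state=OPEN
  event#18 t=39ms outcome=F: state=OPEN

Answer: CCCCCCOOOOOOOOOOOO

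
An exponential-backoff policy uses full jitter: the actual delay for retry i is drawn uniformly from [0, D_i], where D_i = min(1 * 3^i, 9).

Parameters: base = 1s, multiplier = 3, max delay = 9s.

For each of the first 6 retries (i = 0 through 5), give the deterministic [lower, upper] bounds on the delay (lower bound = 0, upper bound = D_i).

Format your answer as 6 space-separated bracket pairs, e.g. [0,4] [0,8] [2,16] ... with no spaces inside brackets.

Answer: [0,1] [0,3] [0,9] [0,9] [0,9] [0,9]

Derivation:
Computing bounds per retry:
  i=0: D_i=min(1*3^0,9)=1, bounds=[0,1]
  i=1: D_i=min(1*3^1,9)=3, bounds=[0,3]
  i=2: D_i=min(1*3^2,9)=9, bounds=[0,9]
  i=3: D_i=min(1*3^3,9)=9, bounds=[0,9]
  i=4: D_i=min(1*3^4,9)=9, bounds=[0,9]
  i=5: D_i=min(1*3^5,9)=9, bounds=[0,9]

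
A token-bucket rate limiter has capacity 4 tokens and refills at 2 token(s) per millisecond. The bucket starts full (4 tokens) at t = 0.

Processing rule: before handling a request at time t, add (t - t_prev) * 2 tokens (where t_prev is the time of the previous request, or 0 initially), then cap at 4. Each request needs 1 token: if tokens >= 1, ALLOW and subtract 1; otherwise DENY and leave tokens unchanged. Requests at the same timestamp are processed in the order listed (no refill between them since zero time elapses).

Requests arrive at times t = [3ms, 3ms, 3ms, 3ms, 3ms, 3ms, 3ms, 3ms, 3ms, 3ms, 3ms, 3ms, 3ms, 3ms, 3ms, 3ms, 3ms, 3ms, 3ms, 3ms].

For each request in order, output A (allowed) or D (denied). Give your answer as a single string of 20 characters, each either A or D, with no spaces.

Simulating step by step:
  req#1 t=3ms: ALLOW
  req#2 t=3ms: ALLOW
  req#3 t=3ms: ALLOW
  req#4 t=3ms: ALLOW
  req#5 t=3ms: DENY
  req#6 t=3ms: DENY
  req#7 t=3ms: DENY
  req#8 t=3ms: DENY
  req#9 t=3ms: DENY
  req#10 t=3ms: DENY
  req#11 t=3ms: DENY
  req#12 t=3ms: DENY
  req#13 t=3ms: DENY
  req#14 t=3ms: DENY
  req#15 t=3ms: DENY
  req#16 t=3ms: DENY
  req#17 t=3ms: DENY
  req#18 t=3ms: DENY
  req#19 t=3ms: DENY
  req#20 t=3ms: DENY

Answer: AAAADDDDDDDDDDDDDDDD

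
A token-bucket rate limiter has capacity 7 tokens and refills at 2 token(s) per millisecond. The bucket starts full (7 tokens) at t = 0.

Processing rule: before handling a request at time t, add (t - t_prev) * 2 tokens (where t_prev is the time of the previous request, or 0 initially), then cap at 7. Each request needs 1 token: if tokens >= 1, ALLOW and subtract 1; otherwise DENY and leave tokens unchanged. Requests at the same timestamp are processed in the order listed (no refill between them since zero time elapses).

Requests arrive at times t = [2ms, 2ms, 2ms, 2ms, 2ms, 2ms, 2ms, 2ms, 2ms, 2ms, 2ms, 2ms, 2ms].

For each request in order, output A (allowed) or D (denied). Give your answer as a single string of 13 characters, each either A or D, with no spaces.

Answer: AAAAAAADDDDDD

Derivation:
Simulating step by step:
  req#1 t=2ms: ALLOW
  req#2 t=2ms: ALLOW
  req#3 t=2ms: ALLOW
  req#4 t=2ms: ALLOW
  req#5 t=2ms: ALLOW
  req#6 t=2ms: ALLOW
  req#7 t=2ms: ALLOW
  req#8 t=2ms: DENY
  req#9 t=2ms: DENY
  req#10 t=2ms: DENY
  req#11 t=2ms: DENY
  req#12 t=2ms: DENY
  req#13 t=2ms: DENY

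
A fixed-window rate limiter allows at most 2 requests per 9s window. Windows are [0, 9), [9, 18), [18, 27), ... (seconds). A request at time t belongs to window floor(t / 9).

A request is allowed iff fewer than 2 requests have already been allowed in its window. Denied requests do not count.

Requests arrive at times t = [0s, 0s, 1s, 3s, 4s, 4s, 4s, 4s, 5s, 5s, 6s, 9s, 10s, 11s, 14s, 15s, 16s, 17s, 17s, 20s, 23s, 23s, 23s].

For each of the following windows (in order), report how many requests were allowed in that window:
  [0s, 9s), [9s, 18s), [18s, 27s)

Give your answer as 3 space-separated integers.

Answer: 2 2 2

Derivation:
Processing requests:
  req#1 t=0s (window 0): ALLOW
  req#2 t=0s (window 0): ALLOW
  req#3 t=1s (window 0): DENY
  req#4 t=3s (window 0): DENY
  req#5 t=4s (window 0): DENY
  req#6 t=4s (window 0): DENY
  req#7 t=4s (window 0): DENY
  req#8 t=4s (window 0): DENY
  req#9 t=5s (window 0): DENY
  req#10 t=5s (window 0): DENY
  req#11 t=6s (window 0): DENY
  req#12 t=9s (window 1): ALLOW
  req#13 t=10s (window 1): ALLOW
  req#14 t=11s (window 1): DENY
  req#15 t=14s (window 1): DENY
  req#16 t=15s (window 1): DENY
  req#17 t=16s (window 1): DENY
  req#18 t=17s (window 1): DENY
  req#19 t=17s (window 1): DENY
  req#20 t=20s (window 2): ALLOW
  req#21 t=23s (window 2): ALLOW
  req#22 t=23s (window 2): DENY
  req#23 t=23s (window 2): DENY

Allowed counts by window: 2 2 2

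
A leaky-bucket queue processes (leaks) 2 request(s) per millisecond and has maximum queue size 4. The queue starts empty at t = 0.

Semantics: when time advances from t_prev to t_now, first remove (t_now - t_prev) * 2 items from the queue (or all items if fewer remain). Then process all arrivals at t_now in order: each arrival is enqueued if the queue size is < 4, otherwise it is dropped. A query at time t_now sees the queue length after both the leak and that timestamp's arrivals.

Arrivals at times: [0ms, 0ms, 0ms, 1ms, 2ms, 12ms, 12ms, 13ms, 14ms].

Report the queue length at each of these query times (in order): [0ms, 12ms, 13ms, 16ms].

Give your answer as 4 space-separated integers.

Answer: 3 2 1 0

Derivation:
Queue lengths at query times:
  query t=0ms: backlog = 3
  query t=12ms: backlog = 2
  query t=13ms: backlog = 1
  query t=16ms: backlog = 0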